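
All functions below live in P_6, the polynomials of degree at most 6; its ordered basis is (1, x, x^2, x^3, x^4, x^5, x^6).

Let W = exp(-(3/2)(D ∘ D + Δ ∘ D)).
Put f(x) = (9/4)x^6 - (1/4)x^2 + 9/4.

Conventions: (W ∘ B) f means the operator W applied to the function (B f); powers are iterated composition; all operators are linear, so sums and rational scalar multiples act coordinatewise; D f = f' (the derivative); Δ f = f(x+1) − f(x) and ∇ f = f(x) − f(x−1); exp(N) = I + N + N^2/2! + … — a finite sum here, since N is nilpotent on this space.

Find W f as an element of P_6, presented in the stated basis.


order-1 term: -(405/2)x^4 - (405/2)x^3 - (405/2)x^2 - (405/4)x - 75/4
order-2 term: 3645x^2 + 3645x + 13365/8
order-3 term: -7290
the series for exp(-(3/2)(D ∘ D + Δ ∘ D)) f terminates at order 3
exp(-(3/2)(D ∘ D + Δ ∘ D)) f = (9/4)x^6 - (405/2)x^4 - (405/2)x^3 + (13769/4)x^2 + (14175/4)x - 45087/8

the image equals g(x) = (9/4)x^6 - (405/2)x^4 - (405/2)x^3 + (13769/4)x^2 + (14175/4)x - 45087/8


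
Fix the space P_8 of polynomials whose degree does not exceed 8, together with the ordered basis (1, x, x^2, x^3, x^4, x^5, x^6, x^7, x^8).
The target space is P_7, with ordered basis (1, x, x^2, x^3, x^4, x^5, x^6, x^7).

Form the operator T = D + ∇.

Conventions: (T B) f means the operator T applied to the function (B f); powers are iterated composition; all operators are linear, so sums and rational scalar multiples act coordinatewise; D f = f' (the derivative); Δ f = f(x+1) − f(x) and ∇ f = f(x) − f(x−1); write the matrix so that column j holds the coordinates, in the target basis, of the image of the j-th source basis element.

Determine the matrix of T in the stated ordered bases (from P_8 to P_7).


the matrix is [[0, 2, -1, 1, -1, 1, -1, 1, -1]; [0, 0, 4, -3, 4, -5, 6, -7, 8]; [0, 0, 0, 6, -6, 10, -15, 21, -28]; [0, 0, 0, 0, 8, -10, 20, -35, 56]; [0, 0, 0, 0, 0, 10, -15, 35, -70]; [0, 0, 0, 0, 0, 0, 12, -21, 56]; [0, 0, 0, 0, 0, 0, 0, 14, -28]; [0, 0, 0, 0, 0, 0, 0, 0, 16]] (rows listed top to bottom)

image of 1: 0
image of x: 2
image of x^2: 4x - 1
image of x^3: 6x^2 - 3x + 1
image of x^4: 8x^3 - 6x^2 + 4x - 1
image of x^5: 10x^4 - 10x^3 + 10x^2 - 5x + 1
image of x^6: 12x^5 - 15x^4 + 20x^3 - 15x^2 + 6x - 1
image of x^7: 14x^6 - 21x^5 + 35x^4 - 35x^3 + 21x^2 - 7x + 1
image of x^8: 16x^7 - 28x^6 + 56x^5 - 70x^4 + 56x^3 - 28x^2 + 8x - 1
each image's coordinates form column j of the matrix


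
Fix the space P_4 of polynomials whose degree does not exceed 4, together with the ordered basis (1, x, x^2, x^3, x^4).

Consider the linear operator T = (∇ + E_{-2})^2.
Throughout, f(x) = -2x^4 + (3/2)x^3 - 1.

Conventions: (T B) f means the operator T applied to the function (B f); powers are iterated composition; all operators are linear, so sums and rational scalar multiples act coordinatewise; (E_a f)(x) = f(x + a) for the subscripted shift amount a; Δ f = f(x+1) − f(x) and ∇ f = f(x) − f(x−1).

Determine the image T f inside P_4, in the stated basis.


∇ f = -8x^3 + (33/2)x^2 - (25/2)x + 7/2
E_{-2} f = -2x^4 + (35/2)x^3 - 57x^2 + 82x - 45
(∇ + E_{-2}) f = -2x^4 + (19/2)x^3 - (81/2)x^2 + (139/2)x - 83/2
∇ (∇ + E_{-2}) f = -8x^3 + (81/2)x^2 - (235/2)x + 243/2
E_{-2} (∇ + E_{-2}) f = -2x^4 + (51/2)x^3 - (291/2)x^2 + (819/2)x - 901/2
(∇ + E_{-2}) (∇ + E_{-2}) f = -2x^4 + (35/2)x^3 - 105x^2 + 292x - 329

the result is g(x) = -2x^4 + (35/2)x^3 - 105x^2 + 292x - 329


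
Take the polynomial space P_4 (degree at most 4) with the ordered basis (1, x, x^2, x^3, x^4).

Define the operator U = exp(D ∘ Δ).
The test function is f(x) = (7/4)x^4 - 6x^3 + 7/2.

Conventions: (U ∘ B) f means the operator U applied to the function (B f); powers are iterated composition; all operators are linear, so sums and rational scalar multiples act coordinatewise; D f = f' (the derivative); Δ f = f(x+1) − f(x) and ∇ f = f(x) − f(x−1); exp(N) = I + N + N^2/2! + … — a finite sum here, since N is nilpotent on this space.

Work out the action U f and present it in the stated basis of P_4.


g(x) = (7/4)x^4 - 6x^3 + 21x^2 - 15x + 27/2

order-1 term: 21x^2 - 15x - 11
order-2 term: 21
the series for exp(D ∘ Δ) f terminates at order 2
exp(D ∘ Δ) f = (7/4)x^4 - 6x^3 + 21x^2 - 15x + 27/2


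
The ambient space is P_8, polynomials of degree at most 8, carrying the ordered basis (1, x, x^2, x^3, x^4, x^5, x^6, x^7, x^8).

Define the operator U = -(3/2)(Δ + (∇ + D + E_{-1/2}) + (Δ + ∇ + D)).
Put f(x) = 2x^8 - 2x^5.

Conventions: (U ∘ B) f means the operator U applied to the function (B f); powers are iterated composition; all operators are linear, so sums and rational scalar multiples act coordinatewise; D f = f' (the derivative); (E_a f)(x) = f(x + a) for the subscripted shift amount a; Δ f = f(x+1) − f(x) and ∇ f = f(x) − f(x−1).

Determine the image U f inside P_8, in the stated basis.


the image equals g(x) = -3x^8 - 132x^7 - 21x^6 - 648x^5 + (555/8)x^4 - (2637/4)x^3 + (1839/16)x^2 - (759/8)x + 3045/256

Δ f = 16x^7 + 56x^6 + 112x^5 + 130x^4 + 92x^3 + 36x^2 + 6x
∇ f = 16x^7 - 56x^6 + 112x^5 - 150x^4 + 132x^3 - 76x^2 + 26x - 4
D f = 16x^7 - 10x^4
E_{-1/2} f = 2x^8 - 8x^7 + 14x^6 - 16x^5 + (55/4)x^4 - (17/2)x^3 + (27/8)x^2 - (3/4)x + 9/128
(∇ + D + E_{-1/2}) f = 2x^8 + 24x^7 - 42x^6 + 96x^5 - (585/4)x^4 + (247/2)x^3 - (581/8)x^2 + (101/4)x - 503/128
Δ f = 16x^7 + 56x^6 + 112x^5 + 130x^4 + 92x^3 + 36x^2 + 6x
∇ f = 16x^7 - 56x^6 + 112x^5 - 150x^4 + 132x^3 - 76x^2 + 26x - 4
D f = 16x^7 - 10x^4
(Δ + ∇ + D) f = 48x^7 + 224x^5 - 30x^4 + 224x^3 - 40x^2 + 32x - 4
(Δ + (∇ + D + E_{-1/2}) + (Δ + ∇ + D)) f = 2x^8 + 88x^7 + 14x^6 + 432x^5 - (185/4)x^4 + (879/2)x^3 - (613/8)x^2 + (253/4)x - 1015/128
(-(3/2)(Δ + (∇ + D + E_{-1/2}) + (Δ + ∇ + D))) f = -3x^8 - 132x^7 - 21x^6 - 648x^5 + (555/8)x^4 - (2637/4)x^3 + (1839/16)x^2 - (759/8)x + 3045/256


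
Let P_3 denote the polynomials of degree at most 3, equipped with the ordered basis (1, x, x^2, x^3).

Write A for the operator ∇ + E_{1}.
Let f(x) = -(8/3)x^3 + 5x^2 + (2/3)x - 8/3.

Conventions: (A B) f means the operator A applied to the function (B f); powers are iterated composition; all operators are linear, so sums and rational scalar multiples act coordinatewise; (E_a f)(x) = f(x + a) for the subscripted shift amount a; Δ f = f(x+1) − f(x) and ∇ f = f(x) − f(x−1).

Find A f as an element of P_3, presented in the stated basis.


the result is g(x) = -(8/3)x^3 - 11x^2 + (62/3)x - 20/3

∇ f = -8x^2 + 18x - 7
E_{1} f = -(8/3)x^3 - 3x^2 + (8/3)x + 1/3
(∇ + E_{1}) f = -(8/3)x^3 - 11x^2 + (62/3)x - 20/3


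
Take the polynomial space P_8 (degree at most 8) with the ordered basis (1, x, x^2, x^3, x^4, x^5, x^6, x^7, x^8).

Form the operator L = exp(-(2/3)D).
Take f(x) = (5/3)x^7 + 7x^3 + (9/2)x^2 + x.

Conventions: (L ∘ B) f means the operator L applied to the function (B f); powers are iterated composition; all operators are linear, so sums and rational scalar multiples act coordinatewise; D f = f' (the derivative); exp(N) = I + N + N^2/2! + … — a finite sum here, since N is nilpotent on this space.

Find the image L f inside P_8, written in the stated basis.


order-1 term: -(70/9)x^6 - 14x^2 - 6x - 2/3
order-2 term: (140/9)x^5 + (28/3)x + 2
order-3 term: -(1400/81)x^4 - 56/27
order-4 term: (2800/243)x^3
order-5 term: -(1120/243)x^2
order-6 term: (2240/2187)x
order-7 term: -640/6561
the series for exp(-(2/3)D) f terminates at order 7
exp(-(2/3)D) f = (5/3)x^7 - (70/9)x^6 + (140/9)x^5 - (1400/81)x^4 + (4501/243)x^3 - (6857/486)x^2 + (11717/2187)x - 5500/6561

g(x) = (5/3)x^7 - (70/9)x^6 + (140/9)x^5 - (1400/81)x^4 + (4501/243)x^3 - (6857/486)x^2 + (11717/2187)x - 5500/6561


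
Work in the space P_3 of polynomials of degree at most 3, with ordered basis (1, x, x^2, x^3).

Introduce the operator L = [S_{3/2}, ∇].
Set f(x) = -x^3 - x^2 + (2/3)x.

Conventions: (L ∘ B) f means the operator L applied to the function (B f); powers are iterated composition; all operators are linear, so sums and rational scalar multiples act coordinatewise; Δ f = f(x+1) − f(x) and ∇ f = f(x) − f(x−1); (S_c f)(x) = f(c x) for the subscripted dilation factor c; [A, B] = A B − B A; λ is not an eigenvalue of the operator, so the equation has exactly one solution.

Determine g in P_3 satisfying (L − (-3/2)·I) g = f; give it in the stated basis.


write g with unknown coordinates in the stated basis and equate coefficients in (L − (-3/2)·I) g = f
solving from the highest basis element down gives g = -(2/3)x^3 - (13/6)x^2 + (7/9)x + 109/108
check: L g = (9/4)x^2 - (1/2)x - 109/72
so L g − (-3/2)·g = -x^3 - x^2 + (2/3)x = f ✓

the result is g(x) = -(2/3)x^3 - (13/6)x^2 + (7/9)x + 109/108


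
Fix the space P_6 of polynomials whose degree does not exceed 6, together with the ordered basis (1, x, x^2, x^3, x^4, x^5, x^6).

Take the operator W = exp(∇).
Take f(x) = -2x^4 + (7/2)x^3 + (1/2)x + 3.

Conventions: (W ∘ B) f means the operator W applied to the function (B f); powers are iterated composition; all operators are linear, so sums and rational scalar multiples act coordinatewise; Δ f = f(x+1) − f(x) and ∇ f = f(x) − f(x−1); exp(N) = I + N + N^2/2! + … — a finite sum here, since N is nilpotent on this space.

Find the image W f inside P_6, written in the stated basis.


g(x) = -2x^4 - (9/2)x^3 + (21/2)x^2 + (17/2)x - 2

order-1 term: -8x^3 + (45/2)x^2 - (37/2)x + 6
order-2 term: -12x^2 + (69/2)x - 49/2
order-3 term: -8x + 31/2
order-4 term: -2
the series for exp(∇) f terminates at order 4
exp(∇) f = -2x^4 - (9/2)x^3 + (21/2)x^2 + (17/2)x - 2


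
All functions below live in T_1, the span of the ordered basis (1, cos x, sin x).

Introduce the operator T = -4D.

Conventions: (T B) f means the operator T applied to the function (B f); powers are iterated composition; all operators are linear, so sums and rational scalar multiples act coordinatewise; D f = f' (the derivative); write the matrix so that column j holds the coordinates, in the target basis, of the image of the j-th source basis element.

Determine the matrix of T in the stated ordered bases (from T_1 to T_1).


image of 1: 0
image of cos x: 4sin x
image of sin x: -4cos x
each image's coordinates form column j of the matrix

the matrix is [[0, 0, 0]; [0, 0, -4]; [0, 4, 0]] (rows listed top to bottom)


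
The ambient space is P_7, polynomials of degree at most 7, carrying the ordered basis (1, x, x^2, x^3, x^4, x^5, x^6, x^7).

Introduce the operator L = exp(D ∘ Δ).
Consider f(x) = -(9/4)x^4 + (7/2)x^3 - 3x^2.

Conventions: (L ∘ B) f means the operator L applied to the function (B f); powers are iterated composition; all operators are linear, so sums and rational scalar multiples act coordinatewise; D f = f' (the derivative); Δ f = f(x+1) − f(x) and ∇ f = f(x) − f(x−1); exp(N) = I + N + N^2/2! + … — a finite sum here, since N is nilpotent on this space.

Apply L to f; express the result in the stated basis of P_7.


g(x) = -(9/4)x^4 + (7/2)x^3 - 30x^2 - 6x - 63/2

order-1 term: -27x^2 - 6x - 9/2
order-2 term: -27
the series for exp(D ∘ Δ) f terminates at order 2
exp(D ∘ Δ) f = -(9/4)x^4 + (7/2)x^3 - 30x^2 - 6x - 63/2


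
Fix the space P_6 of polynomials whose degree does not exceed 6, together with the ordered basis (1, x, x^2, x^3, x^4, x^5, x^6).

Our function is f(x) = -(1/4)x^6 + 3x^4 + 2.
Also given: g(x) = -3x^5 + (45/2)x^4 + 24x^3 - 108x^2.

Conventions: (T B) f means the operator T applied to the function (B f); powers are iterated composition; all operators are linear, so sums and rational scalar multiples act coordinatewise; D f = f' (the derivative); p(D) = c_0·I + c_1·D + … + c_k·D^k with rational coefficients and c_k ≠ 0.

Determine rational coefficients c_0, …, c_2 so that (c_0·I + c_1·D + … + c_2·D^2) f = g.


D^0 f = -(1/4)x^6 + 3x^4 + 2
D^1 f = -(3/2)x^5 + 12x^3
D^2 f = -(15/2)x^4 + 36x^2
matching coefficients of g against c_0 f + c_1 Df + … from the top degree down determines the c_i
solution: c_0 = 0, c_1 = 2, c_2 = -3

p(D) = 2·D − 3·D^2, i.e. c_0 = 0, c_1 = 2, c_2 = -3


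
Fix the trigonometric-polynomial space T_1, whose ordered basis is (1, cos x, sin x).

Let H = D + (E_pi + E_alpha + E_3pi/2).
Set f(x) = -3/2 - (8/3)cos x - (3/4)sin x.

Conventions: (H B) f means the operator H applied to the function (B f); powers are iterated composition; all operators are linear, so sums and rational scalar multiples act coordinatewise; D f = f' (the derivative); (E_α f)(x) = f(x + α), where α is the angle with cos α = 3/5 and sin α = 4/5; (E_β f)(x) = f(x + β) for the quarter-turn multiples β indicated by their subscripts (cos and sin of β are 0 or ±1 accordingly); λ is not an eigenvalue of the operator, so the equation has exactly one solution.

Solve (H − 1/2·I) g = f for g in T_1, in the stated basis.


the result is g(x) = -3/5 + (60/29)cos x - (175/174)sin x

write g with unknown coordinates in the stated basis and equate coefficients in (H − 1/2·I) g = f
solving from the highest basis element down gives g = -3/5 + (60/29)cos x - (175/174)sin x
check: H g = -9/5 - (142/87)cos x - (109/87)sin x
so H g − 1/2·g = -3/2 - (8/3)cos x - (3/4)sin x = f ✓


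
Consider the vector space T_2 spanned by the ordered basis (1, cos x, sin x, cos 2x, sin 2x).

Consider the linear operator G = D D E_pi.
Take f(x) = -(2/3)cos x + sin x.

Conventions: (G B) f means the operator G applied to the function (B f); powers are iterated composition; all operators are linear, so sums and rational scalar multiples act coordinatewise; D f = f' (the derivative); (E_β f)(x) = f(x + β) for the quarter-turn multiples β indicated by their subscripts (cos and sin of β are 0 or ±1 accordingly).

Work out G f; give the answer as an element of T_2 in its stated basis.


g(x) = -(2/3)cos x + sin x

E_pi f = (2/3)cos x - sin x
D E_pi f = -cos x - (2/3)sin x
D D E_pi f = -(2/3)cos x + sin x


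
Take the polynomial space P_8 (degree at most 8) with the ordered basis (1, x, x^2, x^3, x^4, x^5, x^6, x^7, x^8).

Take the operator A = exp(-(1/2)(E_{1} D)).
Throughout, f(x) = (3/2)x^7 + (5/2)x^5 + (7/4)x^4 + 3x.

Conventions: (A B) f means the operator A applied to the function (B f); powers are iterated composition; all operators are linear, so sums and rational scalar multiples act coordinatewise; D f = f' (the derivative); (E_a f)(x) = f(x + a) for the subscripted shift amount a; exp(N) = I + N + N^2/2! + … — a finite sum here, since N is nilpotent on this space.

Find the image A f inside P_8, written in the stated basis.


the image equals g(x) = (3/2)x^7 - (21/4)x^6 - (169/8)x^5 - (177/16)x^4 + (3593/32)x^3 + (14353/64)x^2 + (9181/128)x - 19659/256

order-1 term: -(21/4)x^6 - (63/2)x^5 - 85x^4 - (267/2)x^3 - (507/4)x^2 - 67x - 33/2
order-2 term: (63/8)x^5 + (315/4)x^4 + (1285/4)x^3 + (5361/8)x^2 + (1431/2)x + 625/2
order-3 term: -(105/16)x^4 - (315/4)x^3 - (715/2)x^2 - (5827/8)x - 8997/16
order-4 term: (105/32)x^3 + (315/8)x^2 + (5065/32)x + 13647/64
order-5 term: -(63/64)x^2 - (315/32)x - 395/16
order-6 term: (21/128)x + 63/64
order-7 term: -3/256
the series for exp(-(1/2)(E_{1} D)) f terminates at order 7
exp(-(1/2)(E_{1} D)) f = (3/2)x^7 - (21/4)x^6 - (169/8)x^5 - (177/16)x^4 + (3593/32)x^3 + (14353/64)x^2 + (9181/128)x - 19659/256


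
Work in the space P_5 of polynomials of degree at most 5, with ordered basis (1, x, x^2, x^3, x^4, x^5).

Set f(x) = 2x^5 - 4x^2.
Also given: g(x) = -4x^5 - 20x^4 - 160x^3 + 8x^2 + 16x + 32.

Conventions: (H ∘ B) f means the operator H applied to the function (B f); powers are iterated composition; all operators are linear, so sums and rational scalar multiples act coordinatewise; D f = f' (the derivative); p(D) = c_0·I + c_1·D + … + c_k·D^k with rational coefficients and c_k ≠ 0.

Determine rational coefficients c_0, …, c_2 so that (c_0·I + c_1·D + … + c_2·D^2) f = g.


D^0 f = 2x^5 - 4x^2
D^1 f = 10x^4 - 8x
D^2 f = 40x^3 - 8
matching coefficients of g against c_0 f + c_1 Df + … from the top degree down determines the c_i
solution: c_0 = -2, c_1 = -2, c_2 = -4

p(D) = -2·I − 2·D − 4·D^2, i.e. c_0 = -2, c_1 = -2, c_2 = -4


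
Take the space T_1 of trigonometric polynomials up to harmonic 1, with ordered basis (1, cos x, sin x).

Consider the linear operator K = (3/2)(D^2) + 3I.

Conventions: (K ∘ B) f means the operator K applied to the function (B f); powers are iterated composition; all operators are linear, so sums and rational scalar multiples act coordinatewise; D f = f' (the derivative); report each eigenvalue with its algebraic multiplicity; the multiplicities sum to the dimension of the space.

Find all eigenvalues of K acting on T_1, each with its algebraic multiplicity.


image of 1: 3
image of cos x: (3/2)cos x
image of sin x: (3/2)sin x
the matrix is diagonal; its diagonal is (3, 3/2, 3/2)
for a triangular matrix the eigenvalues are the diagonal entries, with algebraic multiplicity their repetition count

λ = 3/2 (multiplicity 2), λ = 3 (multiplicity 1)


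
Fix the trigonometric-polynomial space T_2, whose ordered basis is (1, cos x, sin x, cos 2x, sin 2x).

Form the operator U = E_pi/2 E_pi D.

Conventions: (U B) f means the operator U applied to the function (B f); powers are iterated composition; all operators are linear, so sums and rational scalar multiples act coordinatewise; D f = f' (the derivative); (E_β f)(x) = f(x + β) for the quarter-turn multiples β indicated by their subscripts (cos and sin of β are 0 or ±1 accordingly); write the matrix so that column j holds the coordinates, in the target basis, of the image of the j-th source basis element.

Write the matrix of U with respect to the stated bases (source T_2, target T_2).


image of 1: 0
image of cos x: cos x
image of sin x: sin x
image of cos 2x: 2sin 2x
image of sin 2x: -2cos 2x
each image's coordinates form column j of the matrix

the matrix is [[0, 0, 0, 0, 0]; [0, 1, 0, 0, 0]; [0, 0, 1, 0, 0]; [0, 0, 0, 0, -2]; [0, 0, 0, 2, 0]] (rows listed top to bottom)


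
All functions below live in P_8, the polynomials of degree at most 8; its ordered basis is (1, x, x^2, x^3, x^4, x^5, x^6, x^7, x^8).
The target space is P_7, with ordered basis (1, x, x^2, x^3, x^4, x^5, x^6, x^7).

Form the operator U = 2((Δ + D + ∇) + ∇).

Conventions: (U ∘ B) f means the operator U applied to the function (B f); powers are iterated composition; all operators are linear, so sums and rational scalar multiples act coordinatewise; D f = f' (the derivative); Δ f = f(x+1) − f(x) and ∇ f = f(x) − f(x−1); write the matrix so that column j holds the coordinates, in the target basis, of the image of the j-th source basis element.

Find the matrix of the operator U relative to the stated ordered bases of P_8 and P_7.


image of 1: 0
image of x: 8
image of x^2: 16x - 2
image of x^3: 24x^2 - 6x + 6
image of x^4: 32x^3 - 12x^2 + 24x - 2
image of x^5: 40x^4 - 20x^3 + 60x^2 - 10x + 6
image of x^6: 48x^5 - 30x^4 + 120x^3 - 30x^2 + 36x - 2
image of x^7: 56x^6 - 42x^5 + 210x^4 - 70x^3 + 126x^2 - 14x + 6
image of x^8: 64x^7 - 56x^6 + 336x^5 - 140x^4 + 336x^3 - 56x^2 + 48x - 2
each image's coordinates form column j of the matrix

the matrix is [[0, 8, -2, 6, -2, 6, -2, 6, -2]; [0, 0, 16, -6, 24, -10, 36, -14, 48]; [0, 0, 0, 24, -12, 60, -30, 126, -56]; [0, 0, 0, 0, 32, -20, 120, -70, 336]; [0, 0, 0, 0, 0, 40, -30, 210, -140]; [0, 0, 0, 0, 0, 0, 48, -42, 336]; [0, 0, 0, 0, 0, 0, 0, 56, -56]; [0, 0, 0, 0, 0, 0, 0, 0, 64]] (rows listed top to bottom)


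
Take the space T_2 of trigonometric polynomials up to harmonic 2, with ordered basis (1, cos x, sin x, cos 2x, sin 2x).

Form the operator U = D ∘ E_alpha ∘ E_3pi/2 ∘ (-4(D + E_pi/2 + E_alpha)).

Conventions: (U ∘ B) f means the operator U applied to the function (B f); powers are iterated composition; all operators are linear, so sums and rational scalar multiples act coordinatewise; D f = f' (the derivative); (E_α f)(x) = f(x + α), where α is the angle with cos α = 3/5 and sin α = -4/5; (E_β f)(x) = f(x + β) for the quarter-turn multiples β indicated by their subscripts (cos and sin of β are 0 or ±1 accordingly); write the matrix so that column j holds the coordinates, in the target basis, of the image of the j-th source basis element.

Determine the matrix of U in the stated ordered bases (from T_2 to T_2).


image of 1: 0
image of cos x: -(132/25)cos x + (24/25)sin x
image of sin x: -(24/25)cos x - (132/25)sin x
image of cos 2x: -(4688/625)cos 2x - (6784/625)sin 2x
image of sin 2x: (6784/625)cos 2x - (4688/625)sin 2x
each image's coordinates form column j of the matrix

the matrix is [[0, 0, 0, 0, 0]; [0, -132/25, -24/25, 0, 0]; [0, 24/25, -132/25, 0, 0]; [0, 0, 0, -4688/625, 6784/625]; [0, 0, 0, -6784/625, -4688/625]] (rows listed top to bottom)


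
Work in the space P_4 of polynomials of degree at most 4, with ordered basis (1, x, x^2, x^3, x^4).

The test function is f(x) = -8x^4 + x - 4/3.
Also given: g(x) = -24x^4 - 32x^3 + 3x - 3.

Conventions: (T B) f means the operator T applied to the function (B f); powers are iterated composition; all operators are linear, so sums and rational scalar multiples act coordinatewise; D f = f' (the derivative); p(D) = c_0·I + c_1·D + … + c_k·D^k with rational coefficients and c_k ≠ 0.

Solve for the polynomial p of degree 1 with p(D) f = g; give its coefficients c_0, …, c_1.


D^0 f = -8x^4 + x - 4/3
D^1 f = -32x^3 + 1
matching coefficients of g against c_0 f + c_1 Df + … from the top degree down determines the c_i
solution: c_0 = 3, c_1 = 1

p(D) = 3·I + D, i.e. c_0 = 3, c_1 = 1


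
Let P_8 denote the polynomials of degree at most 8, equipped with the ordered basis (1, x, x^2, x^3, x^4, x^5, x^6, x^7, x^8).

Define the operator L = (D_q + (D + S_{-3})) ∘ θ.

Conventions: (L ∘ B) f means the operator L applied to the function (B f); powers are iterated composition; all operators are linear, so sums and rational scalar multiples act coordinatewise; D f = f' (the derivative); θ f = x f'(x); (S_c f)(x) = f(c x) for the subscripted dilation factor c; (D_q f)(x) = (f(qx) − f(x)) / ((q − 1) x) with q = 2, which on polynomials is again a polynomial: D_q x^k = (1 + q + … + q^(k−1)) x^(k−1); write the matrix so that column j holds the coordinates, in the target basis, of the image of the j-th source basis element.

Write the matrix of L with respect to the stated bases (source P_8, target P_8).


the matrix is [[0, 2, 0, 0, 0, 0, 0, 0, 0]; [0, -3, 10, 0, 0, 0, 0, 0, 0]; [0, 0, 18, 30, 0, 0, 0, 0, 0]; [0, 0, 0, -81, 76, 0, 0, 0, 0]; [0, 0, 0, 0, 324, 180, 0, 0, 0]; [0, 0, 0, 0, 0, -1215, 414, 0, 0]; [0, 0, 0, 0, 0, 0, 4374, 938, 0]; [0, 0, 0, 0, 0, 0, 0, -15309, 2104]; [0, 0, 0, 0, 0, 0, 0, 0, 52488]] (rows listed top to bottom)

image of 1: 0
image of x: -3x + 2
image of x^2: 18x^2 + 10x
image of x^3: -81x^3 + 30x^2
image of x^4: 324x^4 + 76x^3
image of x^5: -1215x^5 + 180x^4
image of x^6: 4374x^6 + 414x^5
image of x^7: -15309x^7 + 938x^6
image of x^8: 52488x^8 + 2104x^7
each image's coordinates form column j of the matrix


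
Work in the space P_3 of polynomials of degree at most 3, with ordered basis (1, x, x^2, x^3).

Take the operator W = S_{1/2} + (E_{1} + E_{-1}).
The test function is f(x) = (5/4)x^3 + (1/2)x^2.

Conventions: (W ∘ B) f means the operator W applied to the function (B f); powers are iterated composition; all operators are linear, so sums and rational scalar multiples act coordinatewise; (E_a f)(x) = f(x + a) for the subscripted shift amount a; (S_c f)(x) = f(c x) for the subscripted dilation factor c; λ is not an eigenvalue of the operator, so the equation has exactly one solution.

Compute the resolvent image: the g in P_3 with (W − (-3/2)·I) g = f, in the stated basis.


write g with unknown coordinates in the stated basis and equate coefficients in (W − (-3/2)·I) g = f
solving from the highest basis element down gives g = (10/29)x^3 + (2/15)x^2 - (15/29)x - 8/135
check: W g = (85/116)x^3 + (3/10)x^2 + (45/58)x + 4/45
so W g − (-3/2)·g = (5/4)x^3 + (1/2)x^2 = f ✓

the result is g(x) = (10/29)x^3 + (2/15)x^2 - (15/29)x - 8/135


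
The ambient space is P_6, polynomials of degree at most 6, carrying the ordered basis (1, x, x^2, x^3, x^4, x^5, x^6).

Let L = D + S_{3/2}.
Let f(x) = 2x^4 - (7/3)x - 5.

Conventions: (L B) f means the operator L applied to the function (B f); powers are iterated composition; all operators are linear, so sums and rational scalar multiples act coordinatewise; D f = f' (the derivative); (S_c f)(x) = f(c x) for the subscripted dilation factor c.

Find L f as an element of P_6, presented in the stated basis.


D f = 8x^3 - 7/3
S_{3/2} f = (81/8)x^4 - (7/2)x - 5
(D + S_{3/2}) f = (81/8)x^4 + 8x^3 - (7/2)x - 22/3

the image equals g(x) = (81/8)x^4 + 8x^3 - (7/2)x - 22/3


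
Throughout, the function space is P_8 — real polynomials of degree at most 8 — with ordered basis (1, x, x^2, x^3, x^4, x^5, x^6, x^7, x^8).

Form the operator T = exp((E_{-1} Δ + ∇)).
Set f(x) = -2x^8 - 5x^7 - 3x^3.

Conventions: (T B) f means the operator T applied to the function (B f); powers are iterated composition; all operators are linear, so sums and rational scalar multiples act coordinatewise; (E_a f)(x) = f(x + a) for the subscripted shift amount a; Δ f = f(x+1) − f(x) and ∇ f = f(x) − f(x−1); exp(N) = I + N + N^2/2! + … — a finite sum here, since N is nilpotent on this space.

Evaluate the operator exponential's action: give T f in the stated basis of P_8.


the image equals g(x) = -2x^8 - 37x^7 - 182x^6 + 14x^5 + 1190x^4 - 521x^3 - 2944x^2 + 1920x + 716

order-1 term: -32x^7 + 42x^6 - 14x^5 - 70x^4 + 126x^3 - 116x^2 + 56x - 12
order-2 term: -224x^6 + 924x^5 - 1820x^4 + 1820x^3 - 644x^2 - 344x + 280
order-3 term: -896x^5 + 5320x^4 - 14000x^3 + 19320x^2 - 13328x + 3392
order-4 term: -2240x^4 + 15120x^3 - 41440x^2 + 53200x - 26432
order-5 term: -3584x^3 + 23520x^2 - 54880x + 44800
order-6 term: -3584x^2 + 19264x - 27328
order-7 term: -2048x + 6528
order-8 term: -512
the series for exp((E_{-1} Δ + ∇)) f terminates at order 8
exp((E_{-1} Δ + ∇)) f = -2x^8 - 37x^7 - 182x^6 + 14x^5 + 1190x^4 - 521x^3 - 2944x^2 + 1920x + 716


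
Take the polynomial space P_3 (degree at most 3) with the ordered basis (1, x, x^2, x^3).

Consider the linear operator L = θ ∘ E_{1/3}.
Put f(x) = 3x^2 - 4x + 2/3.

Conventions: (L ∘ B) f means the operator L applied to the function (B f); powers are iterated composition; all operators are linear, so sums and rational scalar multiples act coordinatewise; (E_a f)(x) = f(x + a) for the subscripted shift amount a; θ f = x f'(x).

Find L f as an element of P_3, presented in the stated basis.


E_{1/3} f = 3x^2 - 2x - 1/3
θ E_{1/3} f = 6x^2 - 2x

the result is g(x) = 6x^2 - 2x


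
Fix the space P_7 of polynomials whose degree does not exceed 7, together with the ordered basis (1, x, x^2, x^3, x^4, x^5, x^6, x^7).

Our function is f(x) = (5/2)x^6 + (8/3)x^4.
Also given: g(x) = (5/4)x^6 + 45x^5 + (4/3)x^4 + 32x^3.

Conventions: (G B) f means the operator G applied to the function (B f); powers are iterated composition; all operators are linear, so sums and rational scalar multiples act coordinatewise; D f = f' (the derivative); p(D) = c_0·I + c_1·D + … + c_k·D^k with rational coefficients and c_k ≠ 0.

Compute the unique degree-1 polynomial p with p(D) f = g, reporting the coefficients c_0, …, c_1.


p(D) = (1/2)·I + 3·D, i.e. c_0 = 1/2, c_1 = 3

D^0 f = (5/2)x^6 + (8/3)x^4
D^1 f = 15x^5 + (32/3)x^3
matching coefficients of g against c_0 f + c_1 Df + … from the top degree down determines the c_i
solution: c_0 = 1/2, c_1 = 3


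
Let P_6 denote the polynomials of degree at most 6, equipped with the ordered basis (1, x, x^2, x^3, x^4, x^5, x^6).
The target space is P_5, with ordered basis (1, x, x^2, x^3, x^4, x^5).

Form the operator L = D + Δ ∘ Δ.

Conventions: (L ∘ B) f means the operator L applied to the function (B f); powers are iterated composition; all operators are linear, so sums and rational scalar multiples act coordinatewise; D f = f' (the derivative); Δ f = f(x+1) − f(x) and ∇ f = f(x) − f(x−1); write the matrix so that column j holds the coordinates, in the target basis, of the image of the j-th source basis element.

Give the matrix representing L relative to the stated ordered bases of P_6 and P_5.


the matrix is [[0, 1, 2, 6, 14, 30, 62]; [0, 0, 2, 6, 24, 70, 180]; [0, 0, 0, 3, 12, 60, 210]; [0, 0, 0, 0, 4, 20, 120]; [0, 0, 0, 0, 0, 5, 30]; [0, 0, 0, 0, 0, 0, 6]] (rows listed top to bottom)

image of 1: 0
image of x: 1
image of x^2: 2x + 2
image of x^3: 3x^2 + 6x + 6
image of x^4: 4x^3 + 12x^2 + 24x + 14
image of x^5: 5x^4 + 20x^3 + 60x^2 + 70x + 30
image of x^6: 6x^5 + 30x^4 + 120x^3 + 210x^2 + 180x + 62
each image's coordinates form column j of the matrix


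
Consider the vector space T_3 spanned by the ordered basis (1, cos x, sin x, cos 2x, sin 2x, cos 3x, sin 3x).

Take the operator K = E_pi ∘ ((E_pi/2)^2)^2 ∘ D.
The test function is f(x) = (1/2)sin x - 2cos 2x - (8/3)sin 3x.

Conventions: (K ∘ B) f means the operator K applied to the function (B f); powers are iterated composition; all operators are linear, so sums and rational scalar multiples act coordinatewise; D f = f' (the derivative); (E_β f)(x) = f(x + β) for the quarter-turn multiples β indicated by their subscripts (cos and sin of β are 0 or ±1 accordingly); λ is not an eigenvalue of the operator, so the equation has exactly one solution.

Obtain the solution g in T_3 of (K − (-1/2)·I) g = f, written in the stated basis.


the result is g(x) = (2/5)cos x + (1/5)sin x - (4/17)cos 2x - (16/17)sin 2x - (32/37)cos 3x - (16/111)sin 3x

write g with unknown coordinates in the stated basis and equate coefficients in (K − (-1/2)·I) g = f
solving from the highest basis element down gives g = (2/5)cos x + (1/5)sin x - (4/17)cos 2x - (16/17)sin 2x - (32/37)cos 3x - (16/111)sin 3x
check: K g = -(1/5)cos x + (2/5)sin x - (32/17)cos 2x + (8/17)sin 2x + (16/37)cos 3x - (96/37)sin 3x
so K g − (-1/2)·g = (1/2)sin x - 2cos 2x - (8/3)sin 3x = f ✓


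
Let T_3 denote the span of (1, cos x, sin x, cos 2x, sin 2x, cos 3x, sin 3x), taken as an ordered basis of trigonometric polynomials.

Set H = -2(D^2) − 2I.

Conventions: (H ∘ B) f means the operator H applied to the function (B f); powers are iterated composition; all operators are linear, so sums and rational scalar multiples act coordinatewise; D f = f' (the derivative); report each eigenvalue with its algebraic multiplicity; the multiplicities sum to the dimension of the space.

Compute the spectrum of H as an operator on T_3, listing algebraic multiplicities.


λ = -2 (multiplicity 1), λ = 0 (multiplicity 2), λ = 6 (multiplicity 2), λ = 16 (multiplicity 2)

image of 1: -2
image of cos x: 0
image of sin x: 0
image of cos 2x: 6cos 2x
image of sin 2x: 6sin 2x
image of cos 3x: 16cos 3x
image of sin 3x: 16sin 3x
the matrix is diagonal; its diagonal is (-2, 0, 0, 6, 6, 16, 16)
for a triangular matrix the eigenvalues are the diagonal entries, with algebraic multiplicity their repetition count


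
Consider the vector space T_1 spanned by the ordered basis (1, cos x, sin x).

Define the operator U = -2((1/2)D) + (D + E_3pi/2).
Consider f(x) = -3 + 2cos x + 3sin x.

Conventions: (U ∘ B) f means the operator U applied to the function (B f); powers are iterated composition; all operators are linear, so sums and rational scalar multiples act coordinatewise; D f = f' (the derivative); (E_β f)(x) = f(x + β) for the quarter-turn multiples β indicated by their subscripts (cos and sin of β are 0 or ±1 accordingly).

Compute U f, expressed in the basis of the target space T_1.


D f = 3cos x - 2sin x
((1/2)D) f = (3/2)cos x - sin x
(-2((1/2)D)) f = -3cos x + 2sin x
D f = 3cos x - 2sin x
E_3pi/2 f = -3 - 3cos x + 2sin x
(D + E_3pi/2) f = -3
(-2((1/2)D) + (D + E_3pi/2)) f = -3 - 3cos x + 2sin x

the result is g(x) = -3 - 3cos x + 2sin x


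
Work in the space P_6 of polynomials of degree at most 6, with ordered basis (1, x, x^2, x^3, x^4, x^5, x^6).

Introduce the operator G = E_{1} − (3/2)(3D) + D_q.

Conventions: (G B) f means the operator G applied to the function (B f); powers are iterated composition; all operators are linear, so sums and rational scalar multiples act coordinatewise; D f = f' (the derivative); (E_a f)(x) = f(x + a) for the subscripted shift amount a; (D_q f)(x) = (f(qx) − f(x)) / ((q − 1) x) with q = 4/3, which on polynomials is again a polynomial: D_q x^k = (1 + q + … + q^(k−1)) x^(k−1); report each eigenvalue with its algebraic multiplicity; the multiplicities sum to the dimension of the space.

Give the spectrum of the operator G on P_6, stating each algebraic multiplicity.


image of 1: 1
image of x: x - 5/2
image of x^2: x^2 - (14/3)x + 1
image of x^3: x^3 - (115/18)x^2 + 3x + 1
image of x^4: x^4 - (203/27)x^3 + 6x^2 + 4x + 1
image of x^5: x^5 - (1273/162)x^4 + 10x^3 + 10x^2 + 5x + 1
image of x^6: x^6 - (1736/243)x^5 + 15x^4 + 20x^3 + 15x^2 + 6x + 1
the matrix is upper triangular; its diagonal is (1, 1, 1, 1, 1, 1, 1)
for a triangular matrix the eigenvalues are the diagonal entries, with algebraic multiplicity their repetition count

λ = 1 (multiplicity 7)


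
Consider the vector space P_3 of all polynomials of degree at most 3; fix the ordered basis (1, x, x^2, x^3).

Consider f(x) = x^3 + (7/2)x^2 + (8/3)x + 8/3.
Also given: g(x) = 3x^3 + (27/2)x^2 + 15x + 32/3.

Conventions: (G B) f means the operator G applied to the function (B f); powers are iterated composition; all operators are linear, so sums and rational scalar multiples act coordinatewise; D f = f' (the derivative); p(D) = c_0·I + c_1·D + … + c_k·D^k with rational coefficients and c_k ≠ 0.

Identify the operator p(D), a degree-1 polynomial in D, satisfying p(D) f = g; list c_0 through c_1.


p(D) = 3·I + D, i.e. c_0 = 3, c_1 = 1

D^0 f = x^3 + (7/2)x^2 + (8/3)x + 8/3
D^1 f = 3x^2 + 7x + 8/3
matching coefficients of g against c_0 f + c_1 Df + … from the top degree down determines the c_i
solution: c_0 = 3, c_1 = 1


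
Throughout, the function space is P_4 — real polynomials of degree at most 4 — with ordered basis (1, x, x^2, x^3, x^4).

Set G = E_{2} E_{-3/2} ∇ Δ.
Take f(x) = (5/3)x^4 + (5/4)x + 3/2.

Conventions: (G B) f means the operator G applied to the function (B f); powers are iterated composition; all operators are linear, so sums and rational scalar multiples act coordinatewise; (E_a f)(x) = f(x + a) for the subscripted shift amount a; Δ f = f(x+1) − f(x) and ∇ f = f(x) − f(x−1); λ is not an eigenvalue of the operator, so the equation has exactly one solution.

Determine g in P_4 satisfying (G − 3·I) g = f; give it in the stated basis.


the image equals g(x) = -(5/9)x^4 - (20/9)x^2 - (95/36)x - 157/54

write g with unknown coordinates in the stated basis and equate coefficients in (G − 3·I) g = f
solving from the highest basis element down gives g = -(5/9)x^4 - (20/9)x^2 - (95/36)x - 157/54
check: G g = -(20/3)x^2 - (20/3)x - 65/9
so G g − 3·g = (5/3)x^4 + (5/4)x + 3/2 = f ✓


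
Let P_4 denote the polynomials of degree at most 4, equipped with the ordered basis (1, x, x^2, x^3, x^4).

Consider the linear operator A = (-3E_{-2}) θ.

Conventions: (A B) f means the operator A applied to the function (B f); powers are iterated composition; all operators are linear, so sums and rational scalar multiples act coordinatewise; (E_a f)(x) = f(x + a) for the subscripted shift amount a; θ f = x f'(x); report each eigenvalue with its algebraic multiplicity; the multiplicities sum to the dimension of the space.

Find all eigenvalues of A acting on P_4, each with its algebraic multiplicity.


λ = -12 (multiplicity 1), λ = -9 (multiplicity 1), λ = -6 (multiplicity 1), λ = -3 (multiplicity 1), λ = 0 (multiplicity 1)

image of 1: 0
image of x: -3x + 6
image of x^2: -6x^2 + 24x - 24
image of x^3: -9x^3 + 54x^2 - 108x + 72
image of x^4: -12x^4 + 96x^3 - 288x^2 + 384x - 192
the matrix is upper triangular; its diagonal is (0, -3, -6, -9, -12)
for a triangular matrix the eigenvalues are the diagonal entries, with algebraic multiplicity their repetition count


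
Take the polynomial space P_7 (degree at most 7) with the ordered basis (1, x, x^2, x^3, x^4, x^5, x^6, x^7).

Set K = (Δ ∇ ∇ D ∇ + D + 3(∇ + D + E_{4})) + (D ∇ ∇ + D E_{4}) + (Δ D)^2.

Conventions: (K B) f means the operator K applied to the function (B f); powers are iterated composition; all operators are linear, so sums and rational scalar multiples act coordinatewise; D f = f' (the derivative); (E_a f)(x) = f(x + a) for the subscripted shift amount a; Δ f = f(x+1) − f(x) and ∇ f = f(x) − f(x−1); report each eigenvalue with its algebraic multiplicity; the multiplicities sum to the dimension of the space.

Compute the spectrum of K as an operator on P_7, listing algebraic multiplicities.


image of 1: 3
image of x: 3x + 20
image of x^2: 3x^2 + 40x + 53
image of x^3: 3x^3 + 60x^2 + 159x + 249
image of x^4: 3x^4 + 80x^3 + 318x^2 + 996x + 1021
image of x^5: 3x^5 + 100x^4 + 530x^3 + 2490x^2 + 5105x + 4665
image of x^6: 3x^6 + 120x^5 + 795x^4 + 4980x^3 + 15315x^2 + 27990x + 17949
image of x^7: 3x^7 + 140x^6 + 1113x^5 + 8715x^4 + 35735x^3 + 97965x^2 + 125643x + 82881
the matrix is upper triangular; its diagonal is (3, 3, 3, 3, 3, 3, 3, 3)
for a triangular matrix the eigenvalues are the diagonal entries, with algebraic multiplicity their repetition count

λ = 3 (multiplicity 8)


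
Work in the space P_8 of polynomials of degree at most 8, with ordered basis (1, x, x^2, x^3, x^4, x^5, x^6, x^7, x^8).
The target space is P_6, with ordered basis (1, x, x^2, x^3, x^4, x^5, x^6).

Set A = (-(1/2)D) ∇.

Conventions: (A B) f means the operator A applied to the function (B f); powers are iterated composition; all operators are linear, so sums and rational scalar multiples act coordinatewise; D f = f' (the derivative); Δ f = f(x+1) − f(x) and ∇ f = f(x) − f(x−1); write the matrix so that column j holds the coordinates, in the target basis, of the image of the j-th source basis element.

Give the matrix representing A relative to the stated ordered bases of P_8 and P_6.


image of 1: 0
image of x: 0
image of x^2: -1
image of x^3: -3x + 3/2
image of x^4: -6x^2 + 6x - 2
image of x^5: -10x^3 + 15x^2 - 10x + 5/2
image of x^6: -15x^4 + 30x^3 - 30x^2 + 15x - 3
image of x^7: -21x^5 + (105/2)x^4 - 70x^3 + (105/2)x^2 - 21x + 7/2
image of x^8: -28x^6 + 84x^5 - 140x^4 + 140x^3 - 84x^2 + 28x - 4
each image's coordinates form column j of the matrix

the matrix is [[0, 0, -1, 3/2, -2, 5/2, -3, 7/2, -4]; [0, 0, 0, -3, 6, -10, 15, -21, 28]; [0, 0, 0, 0, -6, 15, -30, 105/2, -84]; [0, 0, 0, 0, 0, -10, 30, -70, 140]; [0, 0, 0, 0, 0, 0, -15, 105/2, -140]; [0, 0, 0, 0, 0, 0, 0, -21, 84]; [0, 0, 0, 0, 0, 0, 0, 0, -28]] (rows listed top to bottom)


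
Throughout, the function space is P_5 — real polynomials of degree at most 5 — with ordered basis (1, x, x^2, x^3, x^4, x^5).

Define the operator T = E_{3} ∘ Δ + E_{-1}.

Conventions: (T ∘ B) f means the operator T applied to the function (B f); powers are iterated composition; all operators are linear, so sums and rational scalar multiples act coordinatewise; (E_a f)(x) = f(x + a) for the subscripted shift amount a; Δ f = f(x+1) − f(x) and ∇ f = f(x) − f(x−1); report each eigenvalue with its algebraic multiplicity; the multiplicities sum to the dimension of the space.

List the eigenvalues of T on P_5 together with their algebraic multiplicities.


λ = 1 (multiplicity 6)

image of 1: 1
image of x: x
image of x^2: x^2 + 8
image of x^3: x^3 + 24x + 36
image of x^4: x^4 + 48x^2 + 144x + 176
image of x^5: x^5 + 80x^3 + 360x^2 + 880x + 780
the matrix is upper triangular; its diagonal is (1, 1, 1, 1, 1, 1)
for a triangular matrix the eigenvalues are the diagonal entries, with algebraic multiplicity their repetition count


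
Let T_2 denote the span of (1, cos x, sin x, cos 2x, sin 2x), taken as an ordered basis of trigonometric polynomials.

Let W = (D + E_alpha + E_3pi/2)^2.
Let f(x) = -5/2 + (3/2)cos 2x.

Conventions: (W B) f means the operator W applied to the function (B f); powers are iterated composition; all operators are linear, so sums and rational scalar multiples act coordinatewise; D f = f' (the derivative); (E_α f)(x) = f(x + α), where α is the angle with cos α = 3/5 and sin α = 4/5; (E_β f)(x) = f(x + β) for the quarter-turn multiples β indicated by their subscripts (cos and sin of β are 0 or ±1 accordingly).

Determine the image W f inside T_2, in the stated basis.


D f = -3sin 2x
E_alpha f = -5/2 - (21/50)cos 2x - (36/25)sin 2x
E_3pi/2 f = -5/2 - (3/2)cos 2x
(D + E_alpha + E_3pi/2) f = -5 - (48/25)cos 2x - (111/25)sin 2x
D (D + E_alpha + E_3pi/2) f = -(222/25)cos 2x + (96/25)sin 2x
E_alpha (D + E_alpha + E_3pi/2) f = -5 - (2328/625)cos 2x + (1929/625)sin 2x
E_3pi/2 (D + E_alpha + E_3pi/2) f = -5 + (48/25)cos 2x + (111/25)sin 2x
(D + E_alpha + E_3pi/2) (D + E_alpha + E_3pi/2) f = -10 - (6678/625)cos 2x + (7104/625)sin 2x

the result is g(x) = -10 - (6678/625)cos 2x + (7104/625)sin 2x
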